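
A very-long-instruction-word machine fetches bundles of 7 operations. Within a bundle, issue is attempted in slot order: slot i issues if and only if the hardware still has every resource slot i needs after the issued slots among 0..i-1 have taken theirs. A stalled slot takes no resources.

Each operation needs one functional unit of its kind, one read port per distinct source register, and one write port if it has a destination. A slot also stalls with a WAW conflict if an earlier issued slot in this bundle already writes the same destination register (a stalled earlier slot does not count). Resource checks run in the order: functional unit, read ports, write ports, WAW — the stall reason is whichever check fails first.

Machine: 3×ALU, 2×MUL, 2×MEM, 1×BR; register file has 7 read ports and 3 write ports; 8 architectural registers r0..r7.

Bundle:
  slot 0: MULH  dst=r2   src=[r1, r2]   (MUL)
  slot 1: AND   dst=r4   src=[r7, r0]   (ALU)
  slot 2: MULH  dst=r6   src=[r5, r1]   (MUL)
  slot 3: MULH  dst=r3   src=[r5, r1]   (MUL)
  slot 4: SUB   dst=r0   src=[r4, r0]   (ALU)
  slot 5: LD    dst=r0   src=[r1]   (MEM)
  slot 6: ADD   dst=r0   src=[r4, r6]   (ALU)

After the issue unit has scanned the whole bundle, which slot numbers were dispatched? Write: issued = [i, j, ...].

issued = [0, 1, 2]

  0. MUL→r2 ⇒ go  {3A/1Mu/2Ld/1B | 5r 2w}
  1. ALU→r4 ⇒ go  {2A/1Mu/2Ld/1B | 3r 1w}
  2. MUL→r6 ⇒ go  {2A/0Mu/2Ld/1B | 1r 0w}
  3. MUL→r3 ⇒ no(FU)  {2A/0Mu/2Ld/1B | 1r 0w}
  4. ALU→r0 ⇒ no(RD_PORT)  {2A/0Mu/2Ld/1B | 1r 0w}
  5. MEM→r0 ⇒ no(WR_PORT)  {2A/0Mu/2Ld/1B | 1r 0w}
  6. ALU→r0 ⇒ no(RD_PORT)  {2A/0Mu/2Ld/1B | 1r 0w}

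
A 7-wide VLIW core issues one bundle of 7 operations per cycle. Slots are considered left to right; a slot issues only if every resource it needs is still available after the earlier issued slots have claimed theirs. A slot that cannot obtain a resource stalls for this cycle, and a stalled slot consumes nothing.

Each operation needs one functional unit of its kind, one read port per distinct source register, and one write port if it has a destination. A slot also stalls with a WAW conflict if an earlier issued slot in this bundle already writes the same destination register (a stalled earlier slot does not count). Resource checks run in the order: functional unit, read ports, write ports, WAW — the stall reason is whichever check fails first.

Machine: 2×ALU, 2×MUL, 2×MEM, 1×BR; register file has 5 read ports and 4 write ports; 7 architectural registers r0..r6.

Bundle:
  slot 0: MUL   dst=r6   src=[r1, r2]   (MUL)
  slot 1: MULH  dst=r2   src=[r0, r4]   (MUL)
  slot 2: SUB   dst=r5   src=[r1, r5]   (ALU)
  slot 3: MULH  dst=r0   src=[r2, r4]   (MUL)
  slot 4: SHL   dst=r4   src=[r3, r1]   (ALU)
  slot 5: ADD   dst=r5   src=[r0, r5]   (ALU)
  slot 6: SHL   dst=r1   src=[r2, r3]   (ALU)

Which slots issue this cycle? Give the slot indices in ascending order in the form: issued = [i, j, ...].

slot 0 (MUL): ISSUE — free A2,Mu1,Ld2,B1 rp3 wp3
slot 1 (MUL): ISSUE — free A2,Mu0,Ld2,B1 rp1 wp2
slot 2 (ALU): stall RD_PORT — free A2,Mu0,Ld2,B1 rp1 wp2
slot 3 (MUL): stall FU — free A2,Mu0,Ld2,B1 rp1 wp2
slot 4 (ALU): stall RD_PORT — free A2,Mu0,Ld2,B1 rp1 wp2
slot 5 (ALU): stall RD_PORT — free A2,Mu0,Ld2,B1 rp1 wp2
slot 6 (ALU): stall RD_PORT — free A2,Mu0,Ld2,B1 rp1 wp2

issued = [0, 1]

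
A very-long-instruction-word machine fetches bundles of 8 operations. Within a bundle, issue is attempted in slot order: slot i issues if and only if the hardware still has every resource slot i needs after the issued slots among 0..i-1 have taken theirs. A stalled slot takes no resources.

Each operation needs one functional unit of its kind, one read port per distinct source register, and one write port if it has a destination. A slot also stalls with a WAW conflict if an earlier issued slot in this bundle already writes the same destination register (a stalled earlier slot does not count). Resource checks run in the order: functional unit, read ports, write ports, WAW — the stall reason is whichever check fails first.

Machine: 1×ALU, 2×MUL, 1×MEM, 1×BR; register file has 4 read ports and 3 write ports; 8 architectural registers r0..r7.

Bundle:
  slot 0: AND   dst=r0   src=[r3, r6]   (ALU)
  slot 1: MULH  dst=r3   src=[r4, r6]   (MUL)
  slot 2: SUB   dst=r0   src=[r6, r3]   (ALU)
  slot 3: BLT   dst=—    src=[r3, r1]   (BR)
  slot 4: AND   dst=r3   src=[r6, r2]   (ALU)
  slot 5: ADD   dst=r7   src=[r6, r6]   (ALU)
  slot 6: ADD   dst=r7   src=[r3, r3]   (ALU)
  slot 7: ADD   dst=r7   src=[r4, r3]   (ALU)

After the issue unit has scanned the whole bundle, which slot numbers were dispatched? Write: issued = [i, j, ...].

#0 ALU src=r3,r6 dispatched  <A:0 Mu:2 Ld:1 B:1 rd:2 wr:2>
#1 MUL src=r4,r6 dispatched  <A:0 Mu:1 Ld:1 B:1 rd:0 wr:1>
#2 ALU src=r6,r3 held:FU  <A:0 Mu:1 Ld:1 B:1 rd:0 wr:1>
#3 BR src=r3,r1 held:RD_PORT  <A:0 Mu:1 Ld:1 B:1 rd:0 wr:1>
#4 ALU src=r6,r2 held:FU  <A:0 Mu:1 Ld:1 B:1 rd:0 wr:1>
#5 ALU src=r6,r6 held:FU  <A:0 Mu:1 Ld:1 B:1 rd:0 wr:1>
#6 ALU src=r3,r3 held:FU  <A:0 Mu:1 Ld:1 B:1 rd:0 wr:1>
#7 ALU src=r4,r3 held:FU  <A:0 Mu:1 Ld:1 B:1 rd:0 wr:1>

issued = [0, 1]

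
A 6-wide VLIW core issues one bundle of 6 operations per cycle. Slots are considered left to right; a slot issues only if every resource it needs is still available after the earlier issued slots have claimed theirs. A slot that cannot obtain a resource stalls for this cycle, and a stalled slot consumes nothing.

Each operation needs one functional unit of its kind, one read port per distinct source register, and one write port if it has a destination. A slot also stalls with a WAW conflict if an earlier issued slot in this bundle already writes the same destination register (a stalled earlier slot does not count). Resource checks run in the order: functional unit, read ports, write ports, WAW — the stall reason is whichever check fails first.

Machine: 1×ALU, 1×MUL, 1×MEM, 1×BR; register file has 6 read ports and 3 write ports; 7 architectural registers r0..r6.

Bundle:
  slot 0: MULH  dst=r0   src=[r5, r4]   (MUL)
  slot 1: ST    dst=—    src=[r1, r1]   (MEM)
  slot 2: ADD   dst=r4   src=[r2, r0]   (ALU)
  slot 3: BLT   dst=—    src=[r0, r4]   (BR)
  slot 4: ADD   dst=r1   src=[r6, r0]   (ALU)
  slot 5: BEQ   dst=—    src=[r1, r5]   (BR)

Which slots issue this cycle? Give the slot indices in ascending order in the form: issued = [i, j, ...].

issued = [0, 1, 2]

slot 0 (MUL): ISSUE — free A1,Mu0,Ld1,B1 rp4 wp2
slot 1 (MEM): ISSUE — free A1,Mu0,Ld0,B1 rp3 wp2
slot 2 (ALU): ISSUE — free A0,Mu0,Ld0,B1 rp1 wp1
slot 3 (BR): stall RD_PORT — free A0,Mu0,Ld0,B1 rp1 wp1
slot 4 (ALU): stall FU — free A0,Mu0,Ld0,B1 rp1 wp1
slot 5 (BR): stall RD_PORT — free A0,Mu0,Ld0,B1 rp1 wp1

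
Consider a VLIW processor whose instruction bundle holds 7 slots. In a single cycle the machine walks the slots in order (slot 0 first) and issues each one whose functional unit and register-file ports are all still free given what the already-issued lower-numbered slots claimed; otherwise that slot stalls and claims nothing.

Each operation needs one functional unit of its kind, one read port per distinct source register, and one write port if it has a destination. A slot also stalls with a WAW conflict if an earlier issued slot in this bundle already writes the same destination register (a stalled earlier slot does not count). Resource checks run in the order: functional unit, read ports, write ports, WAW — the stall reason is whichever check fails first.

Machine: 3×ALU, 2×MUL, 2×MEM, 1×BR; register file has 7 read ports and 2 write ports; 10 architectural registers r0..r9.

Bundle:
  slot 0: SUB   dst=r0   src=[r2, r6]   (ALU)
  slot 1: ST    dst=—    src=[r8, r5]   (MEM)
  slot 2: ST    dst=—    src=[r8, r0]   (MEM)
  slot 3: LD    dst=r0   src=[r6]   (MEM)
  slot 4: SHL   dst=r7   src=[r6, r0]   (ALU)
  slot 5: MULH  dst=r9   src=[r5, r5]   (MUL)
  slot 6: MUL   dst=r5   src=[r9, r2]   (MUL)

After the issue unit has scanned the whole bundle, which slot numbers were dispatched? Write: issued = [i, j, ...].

issued = [0, 1, 2, 5]

#0 ALU src=r2,r6 dispatched  <A:2 Mu:2 Ld:2 B:1 rd:5 wr:1>
#1 MEM src=r8,r5 dispatched  <A:2 Mu:2 Ld:1 B:1 rd:3 wr:1>
#2 MEM src=r8,r0 dispatched  <A:2 Mu:2 Ld:0 B:1 rd:1 wr:1>
#3 MEM src=r6 held:FU  <A:2 Mu:2 Ld:0 B:1 rd:1 wr:1>
#4 ALU src=r6,r0 held:RD_PORT  <A:2 Mu:2 Ld:0 B:1 rd:1 wr:1>
#5 MUL src=r5,r5 dispatched  <A:2 Mu:1 Ld:0 B:1 rd:0 wr:0>
#6 MUL src=r9,r2 held:RD_PORT  <A:2 Mu:1 Ld:0 B:1 rd:0 wr:0>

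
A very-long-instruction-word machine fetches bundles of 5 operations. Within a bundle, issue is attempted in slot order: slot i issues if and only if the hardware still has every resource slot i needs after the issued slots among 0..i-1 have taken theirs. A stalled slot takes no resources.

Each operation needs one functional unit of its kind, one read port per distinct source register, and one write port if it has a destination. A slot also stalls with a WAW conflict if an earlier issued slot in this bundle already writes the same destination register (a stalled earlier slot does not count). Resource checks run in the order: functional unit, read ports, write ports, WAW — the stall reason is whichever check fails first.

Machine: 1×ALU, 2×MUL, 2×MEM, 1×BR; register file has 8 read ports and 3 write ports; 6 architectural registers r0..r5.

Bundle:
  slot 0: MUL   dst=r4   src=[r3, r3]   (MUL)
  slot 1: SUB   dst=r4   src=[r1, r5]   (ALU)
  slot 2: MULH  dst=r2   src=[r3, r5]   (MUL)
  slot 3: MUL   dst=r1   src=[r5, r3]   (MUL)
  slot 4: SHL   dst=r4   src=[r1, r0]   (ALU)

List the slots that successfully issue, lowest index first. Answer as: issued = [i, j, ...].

issued = [0, 2]

#0 MUL src=r3,r3 dispatched  <A:1 Mu:1 Ld:2 B:1 rd:7 wr:2>
#1 ALU src=r1,r5 held:WAW  <A:1 Mu:1 Ld:2 B:1 rd:7 wr:2>
#2 MUL src=r3,r5 dispatched  <A:1 Mu:0 Ld:2 B:1 rd:5 wr:1>
#3 MUL src=r5,r3 held:FU  <A:1 Mu:0 Ld:2 B:1 rd:5 wr:1>
#4 ALU src=r1,r0 held:WAW  <A:1 Mu:0 Ld:2 B:1 rd:5 wr:1>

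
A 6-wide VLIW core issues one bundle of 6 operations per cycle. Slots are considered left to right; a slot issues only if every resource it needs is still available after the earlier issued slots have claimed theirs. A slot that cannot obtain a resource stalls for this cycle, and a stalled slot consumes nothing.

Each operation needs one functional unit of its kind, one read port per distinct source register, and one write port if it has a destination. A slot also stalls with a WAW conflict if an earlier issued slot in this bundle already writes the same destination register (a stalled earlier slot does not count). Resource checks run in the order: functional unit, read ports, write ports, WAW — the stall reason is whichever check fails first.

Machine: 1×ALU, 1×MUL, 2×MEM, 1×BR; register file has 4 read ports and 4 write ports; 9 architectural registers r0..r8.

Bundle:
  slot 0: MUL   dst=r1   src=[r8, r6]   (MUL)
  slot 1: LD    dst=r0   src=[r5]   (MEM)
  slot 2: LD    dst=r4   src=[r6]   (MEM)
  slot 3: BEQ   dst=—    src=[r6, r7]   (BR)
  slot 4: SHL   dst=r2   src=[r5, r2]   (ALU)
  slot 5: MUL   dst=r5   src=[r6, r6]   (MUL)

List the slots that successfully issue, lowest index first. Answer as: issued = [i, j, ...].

issued = [0, 1, 2]

[0] MUL needs rd=2 wr=1: ok; after: ALU=1 MUL=0 MEM=2 BR=1, R=2, W=3
[1] MEM needs rd=1 wr=1: ok; after: ALU=1 MUL=0 MEM=1 BR=1, R=1, W=2
[2] MEM needs rd=1 wr=1: ok; after: ALU=1 MUL=0 MEM=0 BR=1, R=0, W=1
[3] BR needs rd=2 wr=0: RD_PORT; after: ALU=1 MUL=0 MEM=0 BR=1, R=0, W=1
[4] ALU needs rd=2 wr=1: RD_PORT; after: ALU=1 MUL=0 MEM=0 BR=1, R=0, W=1
[5] MUL needs rd=1 wr=1: FU; after: ALU=1 MUL=0 MEM=0 BR=1, R=0, W=1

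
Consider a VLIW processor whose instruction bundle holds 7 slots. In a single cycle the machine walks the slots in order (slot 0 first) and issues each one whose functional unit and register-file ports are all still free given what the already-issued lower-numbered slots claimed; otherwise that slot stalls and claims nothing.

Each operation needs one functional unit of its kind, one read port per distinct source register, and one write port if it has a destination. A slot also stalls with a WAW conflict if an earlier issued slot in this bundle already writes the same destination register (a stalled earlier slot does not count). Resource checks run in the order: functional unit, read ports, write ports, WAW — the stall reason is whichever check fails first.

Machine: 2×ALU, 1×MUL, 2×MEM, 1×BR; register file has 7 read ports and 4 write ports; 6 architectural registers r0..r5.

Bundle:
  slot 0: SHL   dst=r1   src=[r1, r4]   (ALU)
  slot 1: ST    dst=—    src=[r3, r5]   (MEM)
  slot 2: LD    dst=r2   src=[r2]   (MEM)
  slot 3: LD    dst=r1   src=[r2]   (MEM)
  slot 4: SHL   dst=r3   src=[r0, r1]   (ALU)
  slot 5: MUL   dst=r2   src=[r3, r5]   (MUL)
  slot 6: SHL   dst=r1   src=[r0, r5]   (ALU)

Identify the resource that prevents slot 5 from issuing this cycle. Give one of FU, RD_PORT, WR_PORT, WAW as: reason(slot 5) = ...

reason(slot 5) = RD_PORT

[0] ALU needs rd=2 wr=1: ok; after: ALU=1 MUL=1 MEM=2 BR=1, R=5, W=3
[1] MEM needs rd=2 wr=0: ok; after: ALU=1 MUL=1 MEM=1 BR=1, R=3, W=3
[2] MEM needs rd=1 wr=1: ok; after: ALU=1 MUL=1 MEM=0 BR=1, R=2, W=2
[3] MEM needs rd=1 wr=1: FU; after: ALU=1 MUL=1 MEM=0 BR=1, R=2, W=2
[4] ALU needs rd=2 wr=1: ok; after: ALU=0 MUL=1 MEM=0 BR=1, R=0, W=1
[5] MUL needs rd=2 wr=1: RD_PORT; after: ALU=0 MUL=1 MEM=0 BR=1, R=0, W=1
[6] ALU needs rd=2 wr=1: FU; after: ALU=0 MUL=1 MEM=0 BR=1, R=0, W=1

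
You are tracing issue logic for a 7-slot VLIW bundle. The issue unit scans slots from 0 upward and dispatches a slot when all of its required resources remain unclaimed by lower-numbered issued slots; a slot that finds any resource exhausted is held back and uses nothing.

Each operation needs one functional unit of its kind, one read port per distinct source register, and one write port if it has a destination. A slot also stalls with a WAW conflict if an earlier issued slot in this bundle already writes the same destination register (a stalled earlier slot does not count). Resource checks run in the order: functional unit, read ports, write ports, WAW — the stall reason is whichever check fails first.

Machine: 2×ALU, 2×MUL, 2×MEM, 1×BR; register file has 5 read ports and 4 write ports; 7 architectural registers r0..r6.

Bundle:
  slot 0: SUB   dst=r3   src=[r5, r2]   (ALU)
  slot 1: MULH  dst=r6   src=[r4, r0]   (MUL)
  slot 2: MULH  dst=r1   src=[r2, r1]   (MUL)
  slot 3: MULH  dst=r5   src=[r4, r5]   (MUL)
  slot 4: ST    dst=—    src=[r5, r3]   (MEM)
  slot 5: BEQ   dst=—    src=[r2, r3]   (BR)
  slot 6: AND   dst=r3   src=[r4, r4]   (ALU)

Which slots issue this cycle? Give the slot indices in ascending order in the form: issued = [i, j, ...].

#0 ALU src=r5,r2 dispatched  <A:1 Mu:2 Ld:2 B:1 rd:3 wr:3>
#1 MUL src=r4,r0 dispatched  <A:1 Mu:1 Ld:2 B:1 rd:1 wr:2>
#2 MUL src=r2,r1 held:RD_PORT  <A:1 Mu:1 Ld:2 B:1 rd:1 wr:2>
#3 MUL src=r4,r5 held:RD_PORT  <A:1 Mu:1 Ld:2 B:1 rd:1 wr:2>
#4 MEM src=r5,r3 held:RD_PORT  <A:1 Mu:1 Ld:2 B:1 rd:1 wr:2>
#5 BR src=r2,r3 held:RD_PORT  <A:1 Mu:1 Ld:2 B:1 rd:1 wr:2>
#6 ALU src=r4,r4 held:WAW  <A:1 Mu:1 Ld:2 B:1 rd:1 wr:2>

issued = [0, 1]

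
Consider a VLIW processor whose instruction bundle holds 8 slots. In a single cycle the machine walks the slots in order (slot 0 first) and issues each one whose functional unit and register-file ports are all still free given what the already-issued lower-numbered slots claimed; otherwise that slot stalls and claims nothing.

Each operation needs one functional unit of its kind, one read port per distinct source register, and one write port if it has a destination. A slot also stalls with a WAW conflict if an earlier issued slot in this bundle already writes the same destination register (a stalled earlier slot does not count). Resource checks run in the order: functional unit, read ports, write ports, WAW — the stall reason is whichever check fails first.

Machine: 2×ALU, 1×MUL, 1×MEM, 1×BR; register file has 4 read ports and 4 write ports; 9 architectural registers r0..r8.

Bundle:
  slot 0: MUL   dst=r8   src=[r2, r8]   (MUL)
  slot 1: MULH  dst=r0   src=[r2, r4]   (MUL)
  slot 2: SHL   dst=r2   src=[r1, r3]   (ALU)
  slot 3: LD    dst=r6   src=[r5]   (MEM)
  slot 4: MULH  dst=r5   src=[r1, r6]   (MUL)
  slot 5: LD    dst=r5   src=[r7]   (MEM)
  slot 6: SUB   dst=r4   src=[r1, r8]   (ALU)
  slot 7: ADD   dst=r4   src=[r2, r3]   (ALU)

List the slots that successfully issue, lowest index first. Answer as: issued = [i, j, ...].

issued = [0, 2]

(0) want 1×MUL +2rd +1wr — yes → AL2|MU0|ME1|BR1|rd2|wr3
(1) want 1×MUL +2rd +1wr — FU → AL2|MU0|ME1|BR1|rd2|wr3
(2) want 1×ALU +2rd +1wr — yes → AL1|MU0|ME1|BR1|rd0|wr2
(3) want 1×MEM +1rd +1wr — RD_PORT → AL1|MU0|ME1|BR1|rd0|wr2
(4) want 1×MUL +2rd +1wr — FU → AL1|MU0|ME1|BR1|rd0|wr2
(5) want 1×MEM +1rd +1wr — RD_PORT → AL1|MU0|ME1|BR1|rd0|wr2
(6) want 1×ALU +2rd +1wr — RD_PORT → AL1|MU0|ME1|BR1|rd0|wr2
(7) want 1×ALU +2rd +1wr — RD_PORT → AL1|MU0|ME1|BR1|rd0|wr2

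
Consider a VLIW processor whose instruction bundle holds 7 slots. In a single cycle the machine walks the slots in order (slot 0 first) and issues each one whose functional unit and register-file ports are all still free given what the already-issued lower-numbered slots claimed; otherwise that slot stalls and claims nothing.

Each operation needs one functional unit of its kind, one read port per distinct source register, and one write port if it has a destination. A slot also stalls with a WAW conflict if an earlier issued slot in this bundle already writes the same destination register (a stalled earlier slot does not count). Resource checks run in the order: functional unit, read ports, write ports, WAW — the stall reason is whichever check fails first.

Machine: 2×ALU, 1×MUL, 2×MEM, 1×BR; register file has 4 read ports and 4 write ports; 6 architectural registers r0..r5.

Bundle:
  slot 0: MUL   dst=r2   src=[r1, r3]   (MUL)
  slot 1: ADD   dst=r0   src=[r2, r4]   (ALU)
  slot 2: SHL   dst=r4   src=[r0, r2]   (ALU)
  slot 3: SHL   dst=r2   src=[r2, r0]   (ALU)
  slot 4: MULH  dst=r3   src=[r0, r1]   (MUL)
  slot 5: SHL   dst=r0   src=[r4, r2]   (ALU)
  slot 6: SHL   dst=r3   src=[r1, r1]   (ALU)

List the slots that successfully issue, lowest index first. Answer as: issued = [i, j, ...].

issued = [0, 1]

  0. MUL→r2 ⇒ go  {2A/0Mu/2Ld/1B | 2r 3w}
  1. ALU→r0 ⇒ go  {1A/0Mu/2Ld/1B | 0r 2w}
  2. ALU→r4 ⇒ no(RD_PORT)  {1A/0Mu/2Ld/1B | 0r 2w}
  3. ALU→r2 ⇒ no(RD_PORT)  {1A/0Mu/2Ld/1B | 0r 2w}
  4. MUL→r3 ⇒ no(FU)  {1A/0Mu/2Ld/1B | 0r 2w}
  5. ALU→r0 ⇒ no(RD_PORT)  {1A/0Mu/2Ld/1B | 0r 2w}
  6. ALU→r3 ⇒ no(RD_PORT)  {1A/0Mu/2Ld/1B | 0r 2w}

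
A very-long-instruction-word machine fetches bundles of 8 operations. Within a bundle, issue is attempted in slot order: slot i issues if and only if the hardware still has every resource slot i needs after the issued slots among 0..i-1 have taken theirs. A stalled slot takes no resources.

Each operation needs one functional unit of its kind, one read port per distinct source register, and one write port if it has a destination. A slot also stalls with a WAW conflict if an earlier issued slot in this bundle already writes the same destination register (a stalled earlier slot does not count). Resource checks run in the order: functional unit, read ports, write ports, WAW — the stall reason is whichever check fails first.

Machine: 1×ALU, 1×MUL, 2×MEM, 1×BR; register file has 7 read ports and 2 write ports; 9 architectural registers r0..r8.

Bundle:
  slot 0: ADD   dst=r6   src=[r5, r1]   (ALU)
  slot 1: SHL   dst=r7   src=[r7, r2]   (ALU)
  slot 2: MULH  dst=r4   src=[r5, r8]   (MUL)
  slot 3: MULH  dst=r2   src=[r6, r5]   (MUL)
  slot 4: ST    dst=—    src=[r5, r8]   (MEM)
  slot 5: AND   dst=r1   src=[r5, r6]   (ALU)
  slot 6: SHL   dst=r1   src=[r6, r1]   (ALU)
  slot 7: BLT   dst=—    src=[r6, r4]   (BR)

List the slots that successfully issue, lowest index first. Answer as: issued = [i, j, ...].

issued = [0, 2, 4]

slot 0 (ALU): ISSUE — free A0,Mu1,Ld2,B1 rp5 wp1
slot 1 (ALU): stall FU — free A0,Mu1,Ld2,B1 rp5 wp1
slot 2 (MUL): ISSUE — free A0,Mu0,Ld2,B1 rp3 wp0
slot 3 (MUL): stall FU — free A0,Mu0,Ld2,B1 rp3 wp0
slot 4 (MEM): ISSUE — free A0,Mu0,Ld1,B1 rp1 wp0
slot 5 (ALU): stall FU — free A0,Mu0,Ld1,B1 rp1 wp0
slot 6 (ALU): stall FU — free A0,Mu0,Ld1,B1 rp1 wp0
slot 7 (BR): stall RD_PORT — free A0,Mu0,Ld1,B1 rp1 wp0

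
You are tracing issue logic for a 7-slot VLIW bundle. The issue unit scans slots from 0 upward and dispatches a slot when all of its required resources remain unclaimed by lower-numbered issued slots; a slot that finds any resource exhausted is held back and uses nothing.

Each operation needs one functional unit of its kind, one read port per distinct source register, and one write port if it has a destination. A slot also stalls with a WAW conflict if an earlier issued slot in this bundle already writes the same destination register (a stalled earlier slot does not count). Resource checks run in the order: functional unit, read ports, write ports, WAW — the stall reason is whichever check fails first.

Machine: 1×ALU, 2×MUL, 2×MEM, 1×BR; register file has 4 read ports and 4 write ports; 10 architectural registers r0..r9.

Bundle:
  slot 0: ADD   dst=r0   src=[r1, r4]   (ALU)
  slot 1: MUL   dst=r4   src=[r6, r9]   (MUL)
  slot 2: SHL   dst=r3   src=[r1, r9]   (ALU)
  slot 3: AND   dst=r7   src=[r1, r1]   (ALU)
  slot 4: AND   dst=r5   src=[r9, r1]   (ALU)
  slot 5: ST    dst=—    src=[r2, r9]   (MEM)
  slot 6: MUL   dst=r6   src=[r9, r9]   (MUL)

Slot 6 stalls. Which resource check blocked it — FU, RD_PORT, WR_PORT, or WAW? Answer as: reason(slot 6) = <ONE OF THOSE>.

slot 0 (ALU): ISSUE — free A0,Mu2,Ld2,B1 rp2 wp3
slot 1 (MUL): ISSUE — free A0,Mu1,Ld2,B1 rp0 wp2
slot 2 (ALU): stall FU — free A0,Mu1,Ld2,B1 rp0 wp2
slot 3 (ALU): stall FU — free A0,Mu1,Ld2,B1 rp0 wp2
slot 4 (ALU): stall FU — free A0,Mu1,Ld2,B1 rp0 wp2
slot 5 (MEM): stall RD_PORT — free A0,Mu1,Ld2,B1 rp0 wp2
slot 6 (MUL): stall RD_PORT — free A0,Mu1,Ld2,B1 rp0 wp2

reason(slot 6) = RD_PORT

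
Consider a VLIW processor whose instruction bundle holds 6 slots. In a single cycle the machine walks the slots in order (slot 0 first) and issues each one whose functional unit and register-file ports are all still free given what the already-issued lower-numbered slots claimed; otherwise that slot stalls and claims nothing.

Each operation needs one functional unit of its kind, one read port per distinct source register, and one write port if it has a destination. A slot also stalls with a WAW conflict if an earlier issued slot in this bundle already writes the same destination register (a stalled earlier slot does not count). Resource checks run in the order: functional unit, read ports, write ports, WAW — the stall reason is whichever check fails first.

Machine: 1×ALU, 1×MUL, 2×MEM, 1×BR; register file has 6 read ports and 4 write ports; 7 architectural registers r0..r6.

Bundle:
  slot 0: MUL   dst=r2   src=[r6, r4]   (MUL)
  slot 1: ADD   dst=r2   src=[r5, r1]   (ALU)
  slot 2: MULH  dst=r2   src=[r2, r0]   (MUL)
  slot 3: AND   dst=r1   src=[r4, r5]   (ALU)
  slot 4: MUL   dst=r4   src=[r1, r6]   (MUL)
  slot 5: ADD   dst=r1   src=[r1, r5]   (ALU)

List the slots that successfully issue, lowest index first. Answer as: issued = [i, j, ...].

(0) want 1×MUL +2rd +1wr — yes → AL1|MU0|ME2|BR1|rd4|wr3
(1) want 1×ALU +2rd +1wr — WAW → AL1|MU0|ME2|BR1|rd4|wr3
(2) want 1×MUL +2rd +1wr — FU → AL1|MU0|ME2|BR1|rd4|wr3
(3) want 1×ALU +2rd +1wr — yes → AL0|MU0|ME2|BR1|rd2|wr2
(4) want 1×MUL +2rd +1wr — FU → AL0|MU0|ME2|BR1|rd2|wr2
(5) want 1×ALU +2rd +1wr — FU → AL0|MU0|ME2|BR1|rd2|wr2

issued = [0, 3]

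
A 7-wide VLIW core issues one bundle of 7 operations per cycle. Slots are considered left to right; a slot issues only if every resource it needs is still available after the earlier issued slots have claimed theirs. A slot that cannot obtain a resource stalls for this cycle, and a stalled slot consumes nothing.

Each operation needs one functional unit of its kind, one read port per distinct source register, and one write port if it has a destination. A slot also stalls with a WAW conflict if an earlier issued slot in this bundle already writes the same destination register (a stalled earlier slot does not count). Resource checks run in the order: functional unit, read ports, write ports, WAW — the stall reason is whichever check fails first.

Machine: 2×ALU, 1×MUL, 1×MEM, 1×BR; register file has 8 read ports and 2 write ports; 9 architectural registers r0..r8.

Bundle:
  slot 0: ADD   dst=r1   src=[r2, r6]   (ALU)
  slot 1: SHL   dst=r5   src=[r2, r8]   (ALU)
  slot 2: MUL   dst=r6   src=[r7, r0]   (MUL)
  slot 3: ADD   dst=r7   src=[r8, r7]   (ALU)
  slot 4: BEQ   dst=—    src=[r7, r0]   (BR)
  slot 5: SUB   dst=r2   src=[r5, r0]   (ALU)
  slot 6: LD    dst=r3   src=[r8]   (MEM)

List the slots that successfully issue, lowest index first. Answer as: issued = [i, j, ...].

  0. ALU→r1 ⇒ go  {1A/1Mu/1Ld/1B | 6r 1w}
  1. ALU→r5 ⇒ go  {0A/1Mu/1Ld/1B | 4r 0w}
  2. MUL→r6 ⇒ no(WR_PORT)  {0A/1Mu/1Ld/1B | 4r 0w}
  3. ALU→r7 ⇒ no(FU)  {0A/1Mu/1Ld/1B | 4r 0w}
  4. BR ⇒ go  {0A/1Mu/1Ld/0B | 2r 0w}
  5. ALU→r2 ⇒ no(FU)  {0A/1Mu/1Ld/0B | 2r 0w}
  6. MEM→r3 ⇒ no(WR_PORT)  {0A/1Mu/1Ld/0B | 2r 0w}

issued = [0, 1, 4]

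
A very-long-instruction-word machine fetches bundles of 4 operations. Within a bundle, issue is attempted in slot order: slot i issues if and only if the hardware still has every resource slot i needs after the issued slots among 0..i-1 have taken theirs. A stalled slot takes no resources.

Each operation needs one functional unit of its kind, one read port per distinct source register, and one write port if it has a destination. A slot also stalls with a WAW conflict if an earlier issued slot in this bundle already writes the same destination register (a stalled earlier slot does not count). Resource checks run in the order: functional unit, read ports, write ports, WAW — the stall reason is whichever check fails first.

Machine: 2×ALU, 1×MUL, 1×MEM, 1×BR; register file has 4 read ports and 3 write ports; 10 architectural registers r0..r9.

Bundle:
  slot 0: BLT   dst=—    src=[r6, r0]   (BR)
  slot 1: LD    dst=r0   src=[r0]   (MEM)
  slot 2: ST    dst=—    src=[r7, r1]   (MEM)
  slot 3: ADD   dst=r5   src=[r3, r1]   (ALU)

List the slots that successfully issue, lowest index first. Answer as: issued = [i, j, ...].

issued = [0, 1]

(0) want 1×BR +2rd +0wr — yes → AL2|MU1|ME1|BR0|rd2|wr3
(1) want 1×MEM +1rd +1wr — yes → AL2|MU1|ME0|BR0|rd1|wr2
(2) want 1×MEM +2rd +0wr — FU → AL2|MU1|ME0|BR0|rd1|wr2
(3) want 1×ALU +2rd +1wr — RD_PORT → AL2|MU1|ME0|BR0|rd1|wr2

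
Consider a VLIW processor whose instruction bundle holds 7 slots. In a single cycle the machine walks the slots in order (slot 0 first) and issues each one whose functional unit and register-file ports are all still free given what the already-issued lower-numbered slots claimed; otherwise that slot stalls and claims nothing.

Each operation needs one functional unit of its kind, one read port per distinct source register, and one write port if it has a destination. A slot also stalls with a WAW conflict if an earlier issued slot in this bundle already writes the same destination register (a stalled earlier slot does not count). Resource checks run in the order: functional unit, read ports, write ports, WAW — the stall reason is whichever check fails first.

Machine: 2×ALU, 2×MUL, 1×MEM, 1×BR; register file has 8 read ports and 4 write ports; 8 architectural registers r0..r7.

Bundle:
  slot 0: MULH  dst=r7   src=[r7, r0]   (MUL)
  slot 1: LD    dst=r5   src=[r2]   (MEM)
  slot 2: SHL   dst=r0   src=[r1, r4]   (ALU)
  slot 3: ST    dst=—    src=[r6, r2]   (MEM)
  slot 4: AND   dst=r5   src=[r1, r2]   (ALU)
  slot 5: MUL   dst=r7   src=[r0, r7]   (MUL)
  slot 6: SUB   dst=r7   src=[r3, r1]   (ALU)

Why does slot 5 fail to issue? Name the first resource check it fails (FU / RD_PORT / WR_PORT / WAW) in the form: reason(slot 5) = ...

  0. MUL→r7 ⇒ go  {2A/1Mu/1Ld/1B | 6r 3w}
  1. MEM→r5 ⇒ go  {2A/1Mu/0Ld/1B | 5r 2w}
  2. ALU→r0 ⇒ go  {1A/1Mu/0Ld/1B | 3r 1w}
  3. MEM ⇒ no(FU)  {1A/1Mu/0Ld/1B | 3r 1w}
  4. ALU→r5 ⇒ no(WAW)  {1A/1Mu/0Ld/1B | 3r 1w}
  5. MUL→r7 ⇒ no(WAW)  {1A/1Mu/0Ld/1B | 3r 1w}
  6. ALU→r7 ⇒ no(WAW)  {1A/1Mu/0Ld/1B | 3r 1w}

reason(slot 5) = WAW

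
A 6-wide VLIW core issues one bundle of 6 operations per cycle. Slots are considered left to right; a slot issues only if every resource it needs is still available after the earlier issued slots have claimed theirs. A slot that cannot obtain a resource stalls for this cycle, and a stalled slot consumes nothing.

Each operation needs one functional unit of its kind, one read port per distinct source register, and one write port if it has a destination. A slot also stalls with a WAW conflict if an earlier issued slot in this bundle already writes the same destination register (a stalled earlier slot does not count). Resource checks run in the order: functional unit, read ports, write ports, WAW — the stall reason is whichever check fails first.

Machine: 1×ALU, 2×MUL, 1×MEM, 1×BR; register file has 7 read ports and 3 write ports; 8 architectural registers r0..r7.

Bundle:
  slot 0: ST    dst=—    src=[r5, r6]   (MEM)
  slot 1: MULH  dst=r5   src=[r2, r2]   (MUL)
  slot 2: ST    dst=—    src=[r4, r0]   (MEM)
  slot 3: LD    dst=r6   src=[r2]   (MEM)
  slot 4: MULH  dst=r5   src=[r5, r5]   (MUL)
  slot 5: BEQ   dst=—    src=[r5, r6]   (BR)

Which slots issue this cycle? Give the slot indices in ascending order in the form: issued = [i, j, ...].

[0] MEM needs rd=2 wr=0: ok; after: ALU=1 MUL=2 MEM=0 BR=1, R=5, W=3
[1] MUL needs rd=1 wr=1: ok; after: ALU=1 MUL=1 MEM=0 BR=1, R=4, W=2
[2] MEM needs rd=2 wr=0: FU; after: ALU=1 MUL=1 MEM=0 BR=1, R=4, W=2
[3] MEM needs rd=1 wr=1: FU; after: ALU=1 MUL=1 MEM=0 BR=1, R=4, W=2
[4] MUL needs rd=1 wr=1: WAW; after: ALU=1 MUL=1 MEM=0 BR=1, R=4, W=2
[5] BR needs rd=2 wr=0: ok; after: ALU=1 MUL=1 MEM=0 BR=0, R=2, W=2

issued = [0, 1, 5]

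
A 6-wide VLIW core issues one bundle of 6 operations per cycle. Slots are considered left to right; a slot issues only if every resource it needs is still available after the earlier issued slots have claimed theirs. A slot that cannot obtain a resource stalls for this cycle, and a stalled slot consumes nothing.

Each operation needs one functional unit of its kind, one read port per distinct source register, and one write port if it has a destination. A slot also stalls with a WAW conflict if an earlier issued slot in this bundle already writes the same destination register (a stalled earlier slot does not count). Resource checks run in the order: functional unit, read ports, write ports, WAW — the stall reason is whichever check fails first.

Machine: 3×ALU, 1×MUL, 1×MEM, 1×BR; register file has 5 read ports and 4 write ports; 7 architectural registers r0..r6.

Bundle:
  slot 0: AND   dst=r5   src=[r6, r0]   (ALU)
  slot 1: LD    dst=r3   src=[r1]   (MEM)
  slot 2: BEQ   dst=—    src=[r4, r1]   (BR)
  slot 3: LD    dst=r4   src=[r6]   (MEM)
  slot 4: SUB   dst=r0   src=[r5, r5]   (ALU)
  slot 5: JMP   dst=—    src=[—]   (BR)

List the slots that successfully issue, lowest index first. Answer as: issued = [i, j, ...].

issued = [0, 1, 2]

(0) want 1×ALU +2rd +1wr — yes → AL2|MU1|ME1|BR1|rd3|wr3
(1) want 1×MEM +1rd +1wr — yes → AL2|MU1|ME0|BR1|rd2|wr2
(2) want 1×BR +2rd +0wr — yes → AL2|MU1|ME0|BR0|rd0|wr2
(3) want 1×MEM +1rd +1wr — FU → AL2|MU1|ME0|BR0|rd0|wr2
(4) want 1×ALU +1rd +1wr — RD_PORT → AL2|MU1|ME0|BR0|rd0|wr2
(5) want 1×BR +0rd +0wr — FU → AL2|MU1|ME0|BR0|rd0|wr2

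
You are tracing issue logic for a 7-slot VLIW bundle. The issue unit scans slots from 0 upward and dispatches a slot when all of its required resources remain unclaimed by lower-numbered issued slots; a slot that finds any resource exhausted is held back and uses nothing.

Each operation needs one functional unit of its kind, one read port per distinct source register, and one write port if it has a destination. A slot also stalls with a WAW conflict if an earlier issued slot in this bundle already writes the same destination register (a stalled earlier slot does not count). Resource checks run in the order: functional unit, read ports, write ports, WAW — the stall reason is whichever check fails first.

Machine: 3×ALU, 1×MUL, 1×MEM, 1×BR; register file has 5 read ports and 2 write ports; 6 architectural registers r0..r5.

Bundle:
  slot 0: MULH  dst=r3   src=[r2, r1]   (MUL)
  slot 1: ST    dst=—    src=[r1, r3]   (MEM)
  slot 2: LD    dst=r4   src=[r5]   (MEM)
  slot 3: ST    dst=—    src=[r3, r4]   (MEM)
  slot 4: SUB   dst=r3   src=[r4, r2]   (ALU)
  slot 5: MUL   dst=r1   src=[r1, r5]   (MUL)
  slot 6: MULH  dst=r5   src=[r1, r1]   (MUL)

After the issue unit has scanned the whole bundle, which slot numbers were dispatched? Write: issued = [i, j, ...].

(0) want 1×MUL +2rd +1wr — yes → AL3|MU0|ME1|BR1|rd3|wr1
(1) want 1×MEM +2rd +0wr — yes → AL3|MU0|ME0|BR1|rd1|wr1
(2) want 1×MEM +1rd +1wr — FU → AL3|MU0|ME0|BR1|rd1|wr1
(3) want 1×MEM +2rd +0wr — FU → AL3|MU0|ME0|BR1|rd1|wr1
(4) want 1×ALU +2rd +1wr — RD_PORT → AL3|MU0|ME0|BR1|rd1|wr1
(5) want 1×MUL +2rd +1wr — FU → AL3|MU0|ME0|BR1|rd1|wr1
(6) want 1×MUL +1rd +1wr — FU → AL3|MU0|ME0|BR1|rd1|wr1

issued = [0, 1]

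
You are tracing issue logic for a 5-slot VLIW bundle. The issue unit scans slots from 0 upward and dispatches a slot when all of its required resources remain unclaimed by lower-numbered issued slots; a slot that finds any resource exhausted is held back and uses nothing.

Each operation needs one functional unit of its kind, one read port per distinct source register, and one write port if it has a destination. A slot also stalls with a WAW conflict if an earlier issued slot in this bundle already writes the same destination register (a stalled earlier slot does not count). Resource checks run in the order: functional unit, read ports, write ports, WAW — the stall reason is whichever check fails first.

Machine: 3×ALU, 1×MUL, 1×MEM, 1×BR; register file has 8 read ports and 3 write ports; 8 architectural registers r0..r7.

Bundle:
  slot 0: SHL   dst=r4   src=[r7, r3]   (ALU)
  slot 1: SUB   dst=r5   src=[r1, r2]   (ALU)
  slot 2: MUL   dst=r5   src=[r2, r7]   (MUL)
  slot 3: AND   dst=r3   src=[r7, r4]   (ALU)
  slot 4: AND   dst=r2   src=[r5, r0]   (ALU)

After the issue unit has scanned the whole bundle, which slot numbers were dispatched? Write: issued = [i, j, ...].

issued = [0, 1, 3]

#0 ALU src=r7,r3 dispatched  <A:2 Mu:1 Ld:1 B:1 rd:6 wr:2>
#1 ALU src=r1,r2 dispatched  <A:1 Mu:1 Ld:1 B:1 rd:4 wr:1>
#2 MUL src=r2,r7 held:WAW  <A:1 Mu:1 Ld:1 B:1 rd:4 wr:1>
#3 ALU src=r7,r4 dispatched  <A:0 Mu:1 Ld:1 B:1 rd:2 wr:0>
#4 ALU src=r5,r0 held:FU  <A:0 Mu:1 Ld:1 B:1 rd:2 wr:0>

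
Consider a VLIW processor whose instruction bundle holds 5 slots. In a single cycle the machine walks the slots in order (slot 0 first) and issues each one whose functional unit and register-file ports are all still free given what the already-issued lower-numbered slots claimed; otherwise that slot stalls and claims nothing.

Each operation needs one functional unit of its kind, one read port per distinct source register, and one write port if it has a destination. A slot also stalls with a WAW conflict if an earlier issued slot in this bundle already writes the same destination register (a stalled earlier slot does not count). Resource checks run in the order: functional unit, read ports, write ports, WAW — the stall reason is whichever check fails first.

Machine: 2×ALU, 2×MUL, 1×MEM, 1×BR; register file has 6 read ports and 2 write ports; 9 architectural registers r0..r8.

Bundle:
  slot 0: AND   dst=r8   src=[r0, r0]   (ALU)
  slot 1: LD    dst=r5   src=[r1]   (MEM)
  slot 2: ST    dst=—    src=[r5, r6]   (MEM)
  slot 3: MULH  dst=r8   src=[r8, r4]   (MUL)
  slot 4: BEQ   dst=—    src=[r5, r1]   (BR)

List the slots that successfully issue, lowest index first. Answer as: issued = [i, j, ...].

#0 ALU src=r0,r0 dispatched  <A:1 Mu:2 Ld:1 B:1 rd:5 wr:1>
#1 MEM src=r1 dispatched  <A:1 Mu:2 Ld:0 B:1 rd:4 wr:0>
#2 MEM src=r5,r6 held:FU  <A:1 Mu:2 Ld:0 B:1 rd:4 wr:0>
#3 MUL src=r8,r4 held:WR_PORT  <A:1 Mu:2 Ld:0 B:1 rd:4 wr:0>
#4 BR src=r5,r1 dispatched  <A:1 Mu:2 Ld:0 B:0 rd:2 wr:0>

issued = [0, 1, 4]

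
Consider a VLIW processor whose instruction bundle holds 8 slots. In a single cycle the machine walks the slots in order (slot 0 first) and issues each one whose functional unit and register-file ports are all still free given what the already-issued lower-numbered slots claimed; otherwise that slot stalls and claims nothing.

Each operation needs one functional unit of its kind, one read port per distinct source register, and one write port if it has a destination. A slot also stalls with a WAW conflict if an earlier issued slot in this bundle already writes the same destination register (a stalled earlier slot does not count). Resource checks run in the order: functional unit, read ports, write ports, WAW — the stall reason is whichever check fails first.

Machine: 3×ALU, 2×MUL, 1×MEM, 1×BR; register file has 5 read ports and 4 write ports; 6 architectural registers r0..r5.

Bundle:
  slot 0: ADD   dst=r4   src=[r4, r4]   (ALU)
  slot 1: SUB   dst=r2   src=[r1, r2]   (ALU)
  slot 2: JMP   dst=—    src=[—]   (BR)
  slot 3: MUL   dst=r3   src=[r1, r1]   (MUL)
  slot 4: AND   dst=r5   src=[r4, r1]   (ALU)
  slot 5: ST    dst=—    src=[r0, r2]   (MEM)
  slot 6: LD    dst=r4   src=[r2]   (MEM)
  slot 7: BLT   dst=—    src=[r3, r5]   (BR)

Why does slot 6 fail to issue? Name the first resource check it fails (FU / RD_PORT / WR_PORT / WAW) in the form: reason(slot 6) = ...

[0] ALU needs rd=1 wr=1: ok; after: ALU=2 MUL=2 MEM=1 BR=1, R=4, W=3
[1] ALU needs rd=2 wr=1: ok; after: ALU=1 MUL=2 MEM=1 BR=1, R=2, W=2
[2] BR needs rd=0 wr=0: ok; after: ALU=1 MUL=2 MEM=1 BR=0, R=2, W=2
[3] MUL needs rd=1 wr=1: ok; after: ALU=1 MUL=1 MEM=1 BR=0, R=1, W=1
[4] ALU needs rd=2 wr=1: RD_PORT; after: ALU=1 MUL=1 MEM=1 BR=0, R=1, W=1
[5] MEM needs rd=2 wr=0: RD_PORT; after: ALU=1 MUL=1 MEM=1 BR=0, R=1, W=1
[6] MEM needs rd=1 wr=1: WAW; after: ALU=1 MUL=1 MEM=1 BR=0, R=1, W=1
[7] BR needs rd=2 wr=0: FU; after: ALU=1 MUL=1 MEM=1 BR=0, R=1, W=1

reason(slot 6) = WAW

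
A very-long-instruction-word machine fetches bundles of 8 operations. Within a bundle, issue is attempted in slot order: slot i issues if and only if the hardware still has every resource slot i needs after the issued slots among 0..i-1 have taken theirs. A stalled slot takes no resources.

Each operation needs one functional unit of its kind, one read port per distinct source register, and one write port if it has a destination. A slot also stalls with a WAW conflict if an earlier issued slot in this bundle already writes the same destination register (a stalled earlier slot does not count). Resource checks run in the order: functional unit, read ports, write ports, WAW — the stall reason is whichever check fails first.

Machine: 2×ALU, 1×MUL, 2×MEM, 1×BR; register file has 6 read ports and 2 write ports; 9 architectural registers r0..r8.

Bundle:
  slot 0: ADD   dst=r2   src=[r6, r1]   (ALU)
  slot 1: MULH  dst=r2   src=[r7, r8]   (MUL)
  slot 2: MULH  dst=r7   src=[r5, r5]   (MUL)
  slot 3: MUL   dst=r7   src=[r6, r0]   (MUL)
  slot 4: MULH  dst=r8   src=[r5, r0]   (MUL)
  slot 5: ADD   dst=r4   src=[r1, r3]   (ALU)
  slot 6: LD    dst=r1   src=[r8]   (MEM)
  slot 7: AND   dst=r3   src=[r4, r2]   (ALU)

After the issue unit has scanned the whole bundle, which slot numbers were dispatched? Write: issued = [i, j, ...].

issued = [0, 2]

  0. ALU→r2 ⇒ go  {1A/1Mu/2Ld/1B | 4r 1w}
  1. MUL→r2 ⇒ no(WAW)  {1A/1Mu/2Ld/1B | 4r 1w}
  2. MUL→r7 ⇒ go  {1A/0Mu/2Ld/1B | 3r 0w}
  3. MUL→r7 ⇒ no(FU)  {1A/0Mu/2Ld/1B | 3r 0w}
  4. MUL→r8 ⇒ no(FU)  {1A/0Mu/2Ld/1B | 3r 0w}
  5. ALU→r4 ⇒ no(WR_PORT)  {1A/0Mu/2Ld/1B | 3r 0w}
  6. MEM→r1 ⇒ no(WR_PORT)  {1A/0Mu/2Ld/1B | 3r 0w}
  7. ALU→r3 ⇒ no(WR_PORT)  {1A/0Mu/2Ld/1B | 3r 0w}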